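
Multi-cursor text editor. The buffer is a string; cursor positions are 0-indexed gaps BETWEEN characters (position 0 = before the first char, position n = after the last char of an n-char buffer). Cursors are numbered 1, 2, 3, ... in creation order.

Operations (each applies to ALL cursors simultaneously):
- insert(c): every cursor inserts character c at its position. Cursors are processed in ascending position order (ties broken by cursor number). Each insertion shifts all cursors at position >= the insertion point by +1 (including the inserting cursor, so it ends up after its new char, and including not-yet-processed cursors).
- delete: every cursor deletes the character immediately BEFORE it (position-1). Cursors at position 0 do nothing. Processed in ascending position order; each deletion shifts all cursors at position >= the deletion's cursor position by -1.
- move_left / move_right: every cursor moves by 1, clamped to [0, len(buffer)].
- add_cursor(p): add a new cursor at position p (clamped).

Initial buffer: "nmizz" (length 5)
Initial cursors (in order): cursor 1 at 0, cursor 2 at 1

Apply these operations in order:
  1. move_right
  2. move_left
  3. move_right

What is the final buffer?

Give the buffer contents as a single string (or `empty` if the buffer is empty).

Answer: nmizz

Derivation:
After op 1 (move_right): buffer="nmizz" (len 5), cursors c1@1 c2@2, authorship .....
After op 2 (move_left): buffer="nmizz" (len 5), cursors c1@0 c2@1, authorship .....
After op 3 (move_right): buffer="nmizz" (len 5), cursors c1@1 c2@2, authorship .....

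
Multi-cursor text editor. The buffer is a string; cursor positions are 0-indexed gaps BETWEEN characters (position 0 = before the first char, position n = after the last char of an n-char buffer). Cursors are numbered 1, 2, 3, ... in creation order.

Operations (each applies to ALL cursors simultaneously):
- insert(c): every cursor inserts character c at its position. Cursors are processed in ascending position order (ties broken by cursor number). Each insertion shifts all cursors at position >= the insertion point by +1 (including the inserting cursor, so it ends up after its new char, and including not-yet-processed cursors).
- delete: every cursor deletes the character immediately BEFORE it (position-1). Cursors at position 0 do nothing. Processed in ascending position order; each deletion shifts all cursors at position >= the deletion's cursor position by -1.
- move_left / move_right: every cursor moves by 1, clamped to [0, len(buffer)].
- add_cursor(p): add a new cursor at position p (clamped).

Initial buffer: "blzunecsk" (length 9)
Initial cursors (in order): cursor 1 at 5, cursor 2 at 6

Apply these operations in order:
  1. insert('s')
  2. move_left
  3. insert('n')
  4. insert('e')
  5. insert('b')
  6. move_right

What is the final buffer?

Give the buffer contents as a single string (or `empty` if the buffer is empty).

After op 1 (insert('s')): buffer="blzunsescsk" (len 11), cursors c1@6 c2@8, authorship .....1.2...
After op 2 (move_left): buffer="blzunsescsk" (len 11), cursors c1@5 c2@7, authorship .....1.2...
After op 3 (insert('n')): buffer="blzunnsenscsk" (len 13), cursors c1@6 c2@9, authorship .....11.22...
After op 4 (insert('e')): buffer="blzunnesenescsk" (len 15), cursors c1@7 c2@11, authorship .....111.222...
After op 5 (insert('b')): buffer="blzunnebsenebscsk" (len 17), cursors c1@8 c2@13, authorship .....1111.2222...
After op 6 (move_right): buffer="blzunnebsenebscsk" (len 17), cursors c1@9 c2@14, authorship .....1111.2222...

Answer: blzunnebsenebscsk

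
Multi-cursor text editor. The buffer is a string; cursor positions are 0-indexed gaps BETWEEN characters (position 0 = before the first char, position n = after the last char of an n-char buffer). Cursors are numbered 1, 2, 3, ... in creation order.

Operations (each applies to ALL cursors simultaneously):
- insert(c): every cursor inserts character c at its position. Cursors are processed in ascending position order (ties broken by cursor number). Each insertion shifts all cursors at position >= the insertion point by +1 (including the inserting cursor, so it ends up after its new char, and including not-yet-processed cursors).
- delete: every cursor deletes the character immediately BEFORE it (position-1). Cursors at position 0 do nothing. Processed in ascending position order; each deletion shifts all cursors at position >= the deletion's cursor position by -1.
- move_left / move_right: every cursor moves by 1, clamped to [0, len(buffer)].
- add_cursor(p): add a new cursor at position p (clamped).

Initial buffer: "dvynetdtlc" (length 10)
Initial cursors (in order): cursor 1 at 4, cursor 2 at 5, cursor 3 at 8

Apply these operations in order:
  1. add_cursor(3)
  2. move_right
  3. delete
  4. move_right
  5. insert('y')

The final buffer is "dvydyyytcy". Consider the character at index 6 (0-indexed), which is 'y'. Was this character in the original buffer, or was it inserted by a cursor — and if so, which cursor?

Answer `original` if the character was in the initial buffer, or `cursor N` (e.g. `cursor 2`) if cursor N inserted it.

After op 1 (add_cursor(3)): buffer="dvynetdtlc" (len 10), cursors c4@3 c1@4 c2@5 c3@8, authorship ..........
After op 2 (move_right): buffer="dvynetdtlc" (len 10), cursors c4@4 c1@5 c2@6 c3@9, authorship ..........
After op 3 (delete): buffer="dvydtc" (len 6), cursors c1@3 c2@3 c4@3 c3@5, authorship ......
After op 4 (move_right): buffer="dvydtc" (len 6), cursors c1@4 c2@4 c4@4 c3@6, authorship ......
After op 5 (insert('y')): buffer="dvydyyytcy" (len 10), cursors c1@7 c2@7 c4@7 c3@10, authorship ....124..3
Authorship (.=original, N=cursor N): . . . . 1 2 4 . . 3
Index 6: author = 4

Answer: cursor 4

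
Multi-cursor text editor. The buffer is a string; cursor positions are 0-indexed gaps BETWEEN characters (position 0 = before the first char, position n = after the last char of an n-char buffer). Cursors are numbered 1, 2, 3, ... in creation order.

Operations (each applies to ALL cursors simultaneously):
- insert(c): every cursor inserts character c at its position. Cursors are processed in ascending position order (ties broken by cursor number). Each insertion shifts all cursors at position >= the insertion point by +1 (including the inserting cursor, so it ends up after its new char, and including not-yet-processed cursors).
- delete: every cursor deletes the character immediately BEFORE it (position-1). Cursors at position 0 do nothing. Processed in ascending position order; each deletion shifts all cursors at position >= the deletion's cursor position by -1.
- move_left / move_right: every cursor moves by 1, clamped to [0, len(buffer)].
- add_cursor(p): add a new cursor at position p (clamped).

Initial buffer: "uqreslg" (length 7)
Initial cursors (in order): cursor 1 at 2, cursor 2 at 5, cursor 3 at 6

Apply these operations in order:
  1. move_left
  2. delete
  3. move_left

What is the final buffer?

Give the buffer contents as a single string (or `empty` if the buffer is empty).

After op 1 (move_left): buffer="uqreslg" (len 7), cursors c1@1 c2@4 c3@5, authorship .......
After op 2 (delete): buffer="qrlg" (len 4), cursors c1@0 c2@2 c3@2, authorship ....
After op 3 (move_left): buffer="qrlg" (len 4), cursors c1@0 c2@1 c3@1, authorship ....

Answer: qrlg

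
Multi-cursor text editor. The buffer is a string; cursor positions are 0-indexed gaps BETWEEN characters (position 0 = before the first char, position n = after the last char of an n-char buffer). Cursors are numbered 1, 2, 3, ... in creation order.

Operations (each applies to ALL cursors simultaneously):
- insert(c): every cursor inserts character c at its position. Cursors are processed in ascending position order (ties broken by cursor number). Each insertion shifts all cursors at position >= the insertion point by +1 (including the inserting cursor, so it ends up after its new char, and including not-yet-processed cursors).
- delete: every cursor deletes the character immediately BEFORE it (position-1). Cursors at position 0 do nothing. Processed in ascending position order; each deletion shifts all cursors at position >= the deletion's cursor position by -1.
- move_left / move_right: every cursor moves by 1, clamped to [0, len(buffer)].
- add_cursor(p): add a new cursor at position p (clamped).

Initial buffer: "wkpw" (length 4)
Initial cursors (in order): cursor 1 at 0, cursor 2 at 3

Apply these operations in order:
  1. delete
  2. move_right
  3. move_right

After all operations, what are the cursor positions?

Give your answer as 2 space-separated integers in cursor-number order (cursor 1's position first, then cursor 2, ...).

Answer: 2 3

Derivation:
After op 1 (delete): buffer="wkw" (len 3), cursors c1@0 c2@2, authorship ...
After op 2 (move_right): buffer="wkw" (len 3), cursors c1@1 c2@3, authorship ...
After op 3 (move_right): buffer="wkw" (len 3), cursors c1@2 c2@3, authorship ...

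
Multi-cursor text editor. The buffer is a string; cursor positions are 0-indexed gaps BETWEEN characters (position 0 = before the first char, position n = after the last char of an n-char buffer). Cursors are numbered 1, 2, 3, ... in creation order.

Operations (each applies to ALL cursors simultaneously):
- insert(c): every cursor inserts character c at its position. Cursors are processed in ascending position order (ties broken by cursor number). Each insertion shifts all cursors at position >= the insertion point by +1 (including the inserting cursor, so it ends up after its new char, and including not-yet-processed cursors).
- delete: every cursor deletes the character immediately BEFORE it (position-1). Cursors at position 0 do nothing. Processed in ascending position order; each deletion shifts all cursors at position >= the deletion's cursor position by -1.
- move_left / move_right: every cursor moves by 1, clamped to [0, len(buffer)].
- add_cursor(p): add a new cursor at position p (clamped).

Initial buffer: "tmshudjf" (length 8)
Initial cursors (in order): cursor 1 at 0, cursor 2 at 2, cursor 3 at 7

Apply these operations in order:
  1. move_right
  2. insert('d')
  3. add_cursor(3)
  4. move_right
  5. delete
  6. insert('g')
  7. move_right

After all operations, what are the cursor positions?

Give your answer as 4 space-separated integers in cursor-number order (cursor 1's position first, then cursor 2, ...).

Answer: 5 7 11 5

Derivation:
After op 1 (move_right): buffer="tmshudjf" (len 8), cursors c1@1 c2@3 c3@8, authorship ........
After op 2 (insert('d')): buffer="tdmsdhudjfd" (len 11), cursors c1@2 c2@5 c3@11, authorship .1..2.....3
After op 3 (add_cursor(3)): buffer="tdmsdhudjfd" (len 11), cursors c1@2 c4@3 c2@5 c3@11, authorship .1..2.....3
After op 4 (move_right): buffer="tdmsdhudjfd" (len 11), cursors c1@3 c4@4 c2@6 c3@11, authorship .1..2.....3
After op 5 (delete): buffer="tddudjf" (len 7), cursors c1@2 c4@2 c2@3 c3@7, authorship .12....
After op 6 (insert('g')): buffer="tdggdgudjfg" (len 11), cursors c1@4 c4@4 c2@6 c3@11, authorship .11422....3
After op 7 (move_right): buffer="tdggdgudjfg" (len 11), cursors c1@5 c4@5 c2@7 c3@11, authorship .11422....3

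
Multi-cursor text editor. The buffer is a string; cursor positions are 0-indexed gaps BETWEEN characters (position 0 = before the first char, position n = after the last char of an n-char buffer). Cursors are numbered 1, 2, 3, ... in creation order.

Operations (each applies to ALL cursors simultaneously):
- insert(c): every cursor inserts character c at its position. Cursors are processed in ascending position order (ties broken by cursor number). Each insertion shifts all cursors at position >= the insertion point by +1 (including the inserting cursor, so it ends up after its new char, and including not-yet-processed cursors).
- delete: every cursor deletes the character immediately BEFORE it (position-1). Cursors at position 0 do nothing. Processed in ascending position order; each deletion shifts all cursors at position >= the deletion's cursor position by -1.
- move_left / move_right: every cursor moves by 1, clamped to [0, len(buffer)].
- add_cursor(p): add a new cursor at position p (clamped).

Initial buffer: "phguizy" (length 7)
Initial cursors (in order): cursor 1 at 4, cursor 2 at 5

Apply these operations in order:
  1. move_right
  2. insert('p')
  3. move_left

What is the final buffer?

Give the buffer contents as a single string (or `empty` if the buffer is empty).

Answer: phguipzpy

Derivation:
After op 1 (move_right): buffer="phguizy" (len 7), cursors c1@5 c2@6, authorship .......
After op 2 (insert('p')): buffer="phguipzpy" (len 9), cursors c1@6 c2@8, authorship .....1.2.
After op 3 (move_left): buffer="phguipzpy" (len 9), cursors c1@5 c2@7, authorship .....1.2.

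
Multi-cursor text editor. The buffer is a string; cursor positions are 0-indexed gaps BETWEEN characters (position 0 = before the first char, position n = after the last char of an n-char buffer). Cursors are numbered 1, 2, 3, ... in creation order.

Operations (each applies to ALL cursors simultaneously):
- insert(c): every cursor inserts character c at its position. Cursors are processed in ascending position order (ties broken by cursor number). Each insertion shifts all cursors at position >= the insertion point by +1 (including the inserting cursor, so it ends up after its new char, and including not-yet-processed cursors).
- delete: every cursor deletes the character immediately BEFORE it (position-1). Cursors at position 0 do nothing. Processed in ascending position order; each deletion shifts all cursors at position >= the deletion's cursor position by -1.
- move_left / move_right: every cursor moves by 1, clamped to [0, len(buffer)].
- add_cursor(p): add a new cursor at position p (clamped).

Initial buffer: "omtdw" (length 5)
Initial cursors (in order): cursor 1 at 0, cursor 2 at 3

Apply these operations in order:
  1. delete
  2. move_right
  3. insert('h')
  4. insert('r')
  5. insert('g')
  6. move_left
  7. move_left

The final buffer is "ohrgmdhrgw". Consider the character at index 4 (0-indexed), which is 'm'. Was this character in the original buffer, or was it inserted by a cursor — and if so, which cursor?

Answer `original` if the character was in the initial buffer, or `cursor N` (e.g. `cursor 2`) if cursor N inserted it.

Answer: original

Derivation:
After op 1 (delete): buffer="omdw" (len 4), cursors c1@0 c2@2, authorship ....
After op 2 (move_right): buffer="omdw" (len 4), cursors c1@1 c2@3, authorship ....
After op 3 (insert('h')): buffer="ohmdhw" (len 6), cursors c1@2 c2@5, authorship .1..2.
After op 4 (insert('r')): buffer="ohrmdhrw" (len 8), cursors c1@3 c2@7, authorship .11..22.
After op 5 (insert('g')): buffer="ohrgmdhrgw" (len 10), cursors c1@4 c2@9, authorship .111..222.
After op 6 (move_left): buffer="ohrgmdhrgw" (len 10), cursors c1@3 c2@8, authorship .111..222.
After op 7 (move_left): buffer="ohrgmdhrgw" (len 10), cursors c1@2 c2@7, authorship .111..222.
Authorship (.=original, N=cursor N): . 1 1 1 . . 2 2 2 .
Index 4: author = original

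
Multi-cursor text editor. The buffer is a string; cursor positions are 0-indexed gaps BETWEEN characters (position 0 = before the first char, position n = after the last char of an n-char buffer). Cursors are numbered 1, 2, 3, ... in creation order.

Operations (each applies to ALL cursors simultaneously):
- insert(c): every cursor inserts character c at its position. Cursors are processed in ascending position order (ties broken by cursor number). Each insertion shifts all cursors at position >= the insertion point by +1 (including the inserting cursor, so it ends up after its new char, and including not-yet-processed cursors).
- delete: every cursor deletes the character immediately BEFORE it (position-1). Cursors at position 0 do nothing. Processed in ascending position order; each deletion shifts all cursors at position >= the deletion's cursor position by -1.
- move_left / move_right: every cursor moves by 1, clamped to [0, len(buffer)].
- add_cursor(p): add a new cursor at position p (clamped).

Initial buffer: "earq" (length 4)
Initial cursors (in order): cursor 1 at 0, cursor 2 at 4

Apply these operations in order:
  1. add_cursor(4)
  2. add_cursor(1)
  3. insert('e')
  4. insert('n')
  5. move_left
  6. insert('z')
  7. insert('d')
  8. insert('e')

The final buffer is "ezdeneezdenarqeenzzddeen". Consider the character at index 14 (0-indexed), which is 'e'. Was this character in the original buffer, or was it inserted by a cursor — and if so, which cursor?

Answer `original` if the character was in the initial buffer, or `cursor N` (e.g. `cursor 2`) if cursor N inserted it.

After op 1 (add_cursor(4)): buffer="earq" (len 4), cursors c1@0 c2@4 c3@4, authorship ....
After op 2 (add_cursor(1)): buffer="earq" (len 4), cursors c1@0 c4@1 c2@4 c3@4, authorship ....
After op 3 (insert('e')): buffer="eeearqee" (len 8), cursors c1@1 c4@3 c2@8 c3@8, authorship 1.4...23
After op 4 (insert('n')): buffer="eneenarqeenn" (len 12), cursors c1@2 c4@5 c2@12 c3@12, authorship 11.44...2323
After op 5 (move_left): buffer="eneenarqeenn" (len 12), cursors c1@1 c4@4 c2@11 c3@11, authorship 11.44...2323
After op 6 (insert('z')): buffer="ezneeznarqeenzzn" (len 16), cursors c1@2 c4@6 c2@15 c3@15, authorship 111.444...232233
After op 7 (insert('d')): buffer="ezdneezdnarqeenzzddn" (len 20), cursors c1@3 c4@8 c2@19 c3@19, authorship 1111.4444...23223233
After op 8 (insert('e')): buffer="ezdeneezdenarqeenzzddeen" (len 24), cursors c1@4 c4@10 c2@23 c3@23, authorship 11111.44444...2322323233
Authorship (.=original, N=cursor N): 1 1 1 1 1 . 4 4 4 4 4 . . . 2 3 2 2 3 2 3 2 3 3
Index 14: author = 2

Answer: cursor 2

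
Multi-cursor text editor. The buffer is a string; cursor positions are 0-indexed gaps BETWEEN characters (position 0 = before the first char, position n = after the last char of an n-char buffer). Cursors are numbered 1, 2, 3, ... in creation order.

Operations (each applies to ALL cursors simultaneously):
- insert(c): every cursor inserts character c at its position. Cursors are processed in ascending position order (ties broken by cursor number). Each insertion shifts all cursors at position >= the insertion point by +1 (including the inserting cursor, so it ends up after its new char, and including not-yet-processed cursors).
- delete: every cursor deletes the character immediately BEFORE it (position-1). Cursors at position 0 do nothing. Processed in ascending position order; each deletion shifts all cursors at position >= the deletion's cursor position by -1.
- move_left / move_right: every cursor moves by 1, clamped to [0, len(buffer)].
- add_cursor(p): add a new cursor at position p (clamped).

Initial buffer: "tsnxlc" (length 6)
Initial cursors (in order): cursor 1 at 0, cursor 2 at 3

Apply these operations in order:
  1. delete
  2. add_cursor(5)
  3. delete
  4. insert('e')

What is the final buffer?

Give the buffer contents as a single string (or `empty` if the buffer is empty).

After op 1 (delete): buffer="tsxlc" (len 5), cursors c1@0 c2@2, authorship .....
After op 2 (add_cursor(5)): buffer="tsxlc" (len 5), cursors c1@0 c2@2 c3@5, authorship .....
After op 3 (delete): buffer="txl" (len 3), cursors c1@0 c2@1 c3@3, authorship ...
After op 4 (insert('e')): buffer="etexle" (len 6), cursors c1@1 c2@3 c3@6, authorship 1.2..3

Answer: etexle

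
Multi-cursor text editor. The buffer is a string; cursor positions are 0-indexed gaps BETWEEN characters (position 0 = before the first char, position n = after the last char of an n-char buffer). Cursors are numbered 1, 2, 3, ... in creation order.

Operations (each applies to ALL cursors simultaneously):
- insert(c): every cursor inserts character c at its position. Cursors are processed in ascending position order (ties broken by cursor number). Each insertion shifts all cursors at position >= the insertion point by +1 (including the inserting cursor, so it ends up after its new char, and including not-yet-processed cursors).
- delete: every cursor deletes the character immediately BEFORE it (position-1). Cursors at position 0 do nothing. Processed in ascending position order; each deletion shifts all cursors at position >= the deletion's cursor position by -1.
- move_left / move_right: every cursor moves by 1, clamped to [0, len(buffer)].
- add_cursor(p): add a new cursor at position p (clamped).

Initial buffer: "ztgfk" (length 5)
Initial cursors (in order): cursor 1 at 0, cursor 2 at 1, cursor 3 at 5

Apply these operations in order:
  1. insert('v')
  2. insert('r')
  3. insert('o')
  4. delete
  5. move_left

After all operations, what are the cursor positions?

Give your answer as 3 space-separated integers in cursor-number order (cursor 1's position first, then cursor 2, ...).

Answer: 1 4 10

Derivation:
After op 1 (insert('v')): buffer="vzvtgfkv" (len 8), cursors c1@1 c2@3 c3@8, authorship 1.2....3
After op 2 (insert('r')): buffer="vrzvrtgfkvr" (len 11), cursors c1@2 c2@5 c3@11, authorship 11.22....33
After op 3 (insert('o')): buffer="vrozvrotgfkvro" (len 14), cursors c1@3 c2@7 c3@14, authorship 111.222....333
After op 4 (delete): buffer="vrzvrtgfkvr" (len 11), cursors c1@2 c2@5 c3@11, authorship 11.22....33
After op 5 (move_left): buffer="vrzvrtgfkvr" (len 11), cursors c1@1 c2@4 c3@10, authorship 11.22....33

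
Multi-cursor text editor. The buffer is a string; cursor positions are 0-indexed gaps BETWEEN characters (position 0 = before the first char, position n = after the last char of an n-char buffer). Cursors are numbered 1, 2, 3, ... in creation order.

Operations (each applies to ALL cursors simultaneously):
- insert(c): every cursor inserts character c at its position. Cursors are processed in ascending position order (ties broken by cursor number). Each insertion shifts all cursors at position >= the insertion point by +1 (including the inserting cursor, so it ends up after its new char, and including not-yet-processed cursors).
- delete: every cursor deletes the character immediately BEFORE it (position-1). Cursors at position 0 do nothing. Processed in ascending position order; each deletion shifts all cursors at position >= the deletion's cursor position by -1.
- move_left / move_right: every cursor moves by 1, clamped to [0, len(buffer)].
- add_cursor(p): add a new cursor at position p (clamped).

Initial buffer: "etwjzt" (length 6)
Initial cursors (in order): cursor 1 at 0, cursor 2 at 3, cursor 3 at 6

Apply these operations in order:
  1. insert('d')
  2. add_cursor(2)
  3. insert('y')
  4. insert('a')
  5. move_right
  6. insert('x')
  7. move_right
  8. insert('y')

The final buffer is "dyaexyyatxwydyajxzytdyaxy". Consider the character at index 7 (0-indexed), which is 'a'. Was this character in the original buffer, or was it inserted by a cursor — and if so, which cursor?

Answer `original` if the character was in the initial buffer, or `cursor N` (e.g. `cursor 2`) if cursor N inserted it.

After op 1 (insert('d')): buffer="detwdjztd" (len 9), cursors c1@1 c2@5 c3@9, authorship 1...2...3
After op 2 (add_cursor(2)): buffer="detwdjztd" (len 9), cursors c1@1 c4@2 c2@5 c3@9, authorship 1...2...3
After op 3 (insert('y')): buffer="dyeytwdyjztdy" (len 13), cursors c1@2 c4@4 c2@8 c3@13, authorship 11.4..22...33
After op 4 (insert('a')): buffer="dyaeyatwdyajztdya" (len 17), cursors c1@3 c4@6 c2@11 c3@17, authorship 111.44..222...333
After op 5 (move_right): buffer="dyaeyatwdyajztdya" (len 17), cursors c1@4 c4@7 c2@12 c3@17, authorship 111.44..222...333
After op 6 (insert('x')): buffer="dyaexyatxwdyajxztdyax" (len 21), cursors c1@5 c4@9 c2@15 c3@21, authorship 111.144.4.222.2..3333
After op 7 (move_right): buffer="dyaexyatxwdyajxztdyax" (len 21), cursors c1@6 c4@10 c2@16 c3@21, authorship 111.144.4.222.2..3333
After op 8 (insert('y')): buffer="dyaexyyatxwydyajxzytdyaxy" (len 25), cursors c1@7 c4@12 c2@19 c3@25, authorship 111.1414.4.4222.2.2.33333
Authorship (.=original, N=cursor N): 1 1 1 . 1 4 1 4 . 4 . 4 2 2 2 . 2 . 2 . 3 3 3 3 3
Index 7: author = 4

Answer: cursor 4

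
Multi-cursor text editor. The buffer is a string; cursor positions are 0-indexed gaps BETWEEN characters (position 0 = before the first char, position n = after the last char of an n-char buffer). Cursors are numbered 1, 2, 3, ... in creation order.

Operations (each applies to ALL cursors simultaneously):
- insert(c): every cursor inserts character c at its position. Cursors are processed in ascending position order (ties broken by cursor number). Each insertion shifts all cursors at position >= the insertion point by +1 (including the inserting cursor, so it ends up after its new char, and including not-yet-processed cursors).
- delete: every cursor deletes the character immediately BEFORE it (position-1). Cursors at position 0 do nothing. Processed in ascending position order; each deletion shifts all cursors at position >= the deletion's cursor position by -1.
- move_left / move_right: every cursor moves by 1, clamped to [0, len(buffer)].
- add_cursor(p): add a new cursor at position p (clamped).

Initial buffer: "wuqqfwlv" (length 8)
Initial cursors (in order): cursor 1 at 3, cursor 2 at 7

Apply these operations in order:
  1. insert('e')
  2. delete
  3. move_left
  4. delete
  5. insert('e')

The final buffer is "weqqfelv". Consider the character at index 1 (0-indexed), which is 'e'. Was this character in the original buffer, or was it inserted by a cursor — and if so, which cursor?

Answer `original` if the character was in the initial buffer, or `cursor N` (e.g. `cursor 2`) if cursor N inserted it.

Answer: cursor 1

Derivation:
After op 1 (insert('e')): buffer="wuqeqfwlev" (len 10), cursors c1@4 c2@9, authorship ...1....2.
After op 2 (delete): buffer="wuqqfwlv" (len 8), cursors c1@3 c2@7, authorship ........
After op 3 (move_left): buffer="wuqqfwlv" (len 8), cursors c1@2 c2@6, authorship ........
After op 4 (delete): buffer="wqqflv" (len 6), cursors c1@1 c2@4, authorship ......
After op 5 (insert('e')): buffer="weqqfelv" (len 8), cursors c1@2 c2@6, authorship .1...2..
Authorship (.=original, N=cursor N): . 1 . . . 2 . .
Index 1: author = 1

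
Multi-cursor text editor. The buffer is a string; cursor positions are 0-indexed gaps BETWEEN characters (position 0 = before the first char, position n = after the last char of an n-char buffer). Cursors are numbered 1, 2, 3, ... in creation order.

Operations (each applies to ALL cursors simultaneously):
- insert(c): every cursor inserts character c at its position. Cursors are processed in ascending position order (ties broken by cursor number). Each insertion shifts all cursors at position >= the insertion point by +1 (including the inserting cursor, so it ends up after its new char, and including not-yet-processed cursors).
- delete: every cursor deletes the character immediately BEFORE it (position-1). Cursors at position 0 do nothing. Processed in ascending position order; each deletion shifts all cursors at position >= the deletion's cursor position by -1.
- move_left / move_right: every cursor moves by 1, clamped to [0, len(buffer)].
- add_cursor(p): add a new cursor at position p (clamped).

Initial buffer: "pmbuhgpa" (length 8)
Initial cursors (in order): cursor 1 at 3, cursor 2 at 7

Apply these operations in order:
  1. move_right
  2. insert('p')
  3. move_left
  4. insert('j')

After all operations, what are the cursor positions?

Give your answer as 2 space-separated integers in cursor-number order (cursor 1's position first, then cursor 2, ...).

Answer: 5 11

Derivation:
After op 1 (move_right): buffer="pmbuhgpa" (len 8), cursors c1@4 c2@8, authorship ........
After op 2 (insert('p')): buffer="pmbuphgpap" (len 10), cursors c1@5 c2@10, authorship ....1....2
After op 3 (move_left): buffer="pmbuphgpap" (len 10), cursors c1@4 c2@9, authorship ....1....2
After op 4 (insert('j')): buffer="pmbujphgpajp" (len 12), cursors c1@5 c2@11, authorship ....11....22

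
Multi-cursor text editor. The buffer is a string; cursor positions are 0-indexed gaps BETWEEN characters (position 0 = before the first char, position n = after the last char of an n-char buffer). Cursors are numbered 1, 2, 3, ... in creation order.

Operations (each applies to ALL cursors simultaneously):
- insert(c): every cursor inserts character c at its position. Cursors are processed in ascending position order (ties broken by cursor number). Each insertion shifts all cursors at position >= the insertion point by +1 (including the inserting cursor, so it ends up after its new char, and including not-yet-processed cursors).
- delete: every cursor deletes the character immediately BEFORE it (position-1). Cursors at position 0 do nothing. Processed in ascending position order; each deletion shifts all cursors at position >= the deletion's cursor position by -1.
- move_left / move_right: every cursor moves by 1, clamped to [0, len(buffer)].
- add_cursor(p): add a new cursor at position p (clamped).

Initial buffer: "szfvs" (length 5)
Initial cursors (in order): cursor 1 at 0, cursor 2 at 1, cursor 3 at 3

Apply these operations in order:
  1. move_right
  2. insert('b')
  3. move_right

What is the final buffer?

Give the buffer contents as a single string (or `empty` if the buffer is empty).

Answer: sbzbfvbs

Derivation:
After op 1 (move_right): buffer="szfvs" (len 5), cursors c1@1 c2@2 c3@4, authorship .....
After op 2 (insert('b')): buffer="sbzbfvbs" (len 8), cursors c1@2 c2@4 c3@7, authorship .1.2..3.
After op 3 (move_right): buffer="sbzbfvbs" (len 8), cursors c1@3 c2@5 c3@8, authorship .1.2..3.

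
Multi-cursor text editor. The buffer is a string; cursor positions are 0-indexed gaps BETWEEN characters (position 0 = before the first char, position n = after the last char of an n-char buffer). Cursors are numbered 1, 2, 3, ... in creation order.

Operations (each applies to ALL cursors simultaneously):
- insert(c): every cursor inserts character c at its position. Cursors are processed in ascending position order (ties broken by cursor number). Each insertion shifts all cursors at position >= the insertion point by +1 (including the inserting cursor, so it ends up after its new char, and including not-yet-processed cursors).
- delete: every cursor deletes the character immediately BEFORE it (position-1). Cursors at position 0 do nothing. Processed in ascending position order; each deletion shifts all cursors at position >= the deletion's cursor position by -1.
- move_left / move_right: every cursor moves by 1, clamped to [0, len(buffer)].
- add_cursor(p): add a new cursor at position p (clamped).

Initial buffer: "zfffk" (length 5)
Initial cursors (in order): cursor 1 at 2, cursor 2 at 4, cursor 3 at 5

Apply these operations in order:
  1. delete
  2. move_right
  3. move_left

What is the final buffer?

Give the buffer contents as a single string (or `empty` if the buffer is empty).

Answer: zf

Derivation:
After op 1 (delete): buffer="zf" (len 2), cursors c1@1 c2@2 c3@2, authorship ..
After op 2 (move_right): buffer="zf" (len 2), cursors c1@2 c2@2 c3@2, authorship ..
After op 3 (move_left): buffer="zf" (len 2), cursors c1@1 c2@1 c3@1, authorship ..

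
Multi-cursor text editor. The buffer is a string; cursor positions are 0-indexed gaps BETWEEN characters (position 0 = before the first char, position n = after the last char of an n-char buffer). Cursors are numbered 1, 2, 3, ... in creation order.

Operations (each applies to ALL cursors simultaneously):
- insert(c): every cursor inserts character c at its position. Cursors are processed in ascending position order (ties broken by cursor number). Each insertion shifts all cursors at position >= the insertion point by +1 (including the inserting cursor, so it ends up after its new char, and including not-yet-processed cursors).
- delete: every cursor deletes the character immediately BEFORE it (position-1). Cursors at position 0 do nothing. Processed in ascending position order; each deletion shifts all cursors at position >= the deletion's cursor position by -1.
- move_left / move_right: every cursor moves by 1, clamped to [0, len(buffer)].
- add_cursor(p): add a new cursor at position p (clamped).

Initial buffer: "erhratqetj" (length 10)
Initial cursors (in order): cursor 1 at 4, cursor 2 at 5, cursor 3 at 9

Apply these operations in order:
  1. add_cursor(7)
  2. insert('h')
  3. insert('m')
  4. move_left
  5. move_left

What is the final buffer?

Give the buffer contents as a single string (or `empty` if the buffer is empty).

Answer: erhrhmahmtqhmethmj

Derivation:
After op 1 (add_cursor(7)): buffer="erhratqetj" (len 10), cursors c1@4 c2@5 c4@7 c3@9, authorship ..........
After op 2 (insert('h')): buffer="erhrhahtqhethj" (len 14), cursors c1@5 c2@7 c4@10 c3@13, authorship ....1.2..4..3.
After op 3 (insert('m')): buffer="erhrhmahmtqhmethmj" (len 18), cursors c1@6 c2@9 c4@13 c3@17, authorship ....11.22..44..33.
After op 4 (move_left): buffer="erhrhmahmtqhmethmj" (len 18), cursors c1@5 c2@8 c4@12 c3@16, authorship ....11.22..44..33.
After op 5 (move_left): buffer="erhrhmahmtqhmethmj" (len 18), cursors c1@4 c2@7 c4@11 c3@15, authorship ....11.22..44..33.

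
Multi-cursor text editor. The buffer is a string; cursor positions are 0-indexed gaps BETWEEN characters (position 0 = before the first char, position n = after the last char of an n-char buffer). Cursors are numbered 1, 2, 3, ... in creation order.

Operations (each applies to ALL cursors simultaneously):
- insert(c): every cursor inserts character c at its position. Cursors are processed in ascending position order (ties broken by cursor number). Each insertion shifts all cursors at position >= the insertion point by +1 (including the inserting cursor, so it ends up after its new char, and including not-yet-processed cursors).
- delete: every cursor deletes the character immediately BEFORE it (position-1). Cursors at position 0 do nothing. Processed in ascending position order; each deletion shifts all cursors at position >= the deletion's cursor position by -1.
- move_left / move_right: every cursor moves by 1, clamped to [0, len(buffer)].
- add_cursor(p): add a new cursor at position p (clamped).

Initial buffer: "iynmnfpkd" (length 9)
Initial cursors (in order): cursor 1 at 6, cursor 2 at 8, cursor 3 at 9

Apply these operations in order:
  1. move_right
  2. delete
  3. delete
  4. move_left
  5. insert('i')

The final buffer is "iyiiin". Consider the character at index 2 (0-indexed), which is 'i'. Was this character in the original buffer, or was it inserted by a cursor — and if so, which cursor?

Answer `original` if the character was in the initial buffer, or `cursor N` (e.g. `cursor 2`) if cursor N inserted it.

Answer: cursor 1

Derivation:
After op 1 (move_right): buffer="iynmnfpkd" (len 9), cursors c1@7 c2@9 c3@9, authorship .........
After op 2 (delete): buffer="iynmnf" (len 6), cursors c1@6 c2@6 c3@6, authorship ......
After op 3 (delete): buffer="iyn" (len 3), cursors c1@3 c2@3 c3@3, authorship ...
After op 4 (move_left): buffer="iyn" (len 3), cursors c1@2 c2@2 c3@2, authorship ...
After op 5 (insert('i')): buffer="iyiiin" (len 6), cursors c1@5 c2@5 c3@5, authorship ..123.
Authorship (.=original, N=cursor N): . . 1 2 3 .
Index 2: author = 1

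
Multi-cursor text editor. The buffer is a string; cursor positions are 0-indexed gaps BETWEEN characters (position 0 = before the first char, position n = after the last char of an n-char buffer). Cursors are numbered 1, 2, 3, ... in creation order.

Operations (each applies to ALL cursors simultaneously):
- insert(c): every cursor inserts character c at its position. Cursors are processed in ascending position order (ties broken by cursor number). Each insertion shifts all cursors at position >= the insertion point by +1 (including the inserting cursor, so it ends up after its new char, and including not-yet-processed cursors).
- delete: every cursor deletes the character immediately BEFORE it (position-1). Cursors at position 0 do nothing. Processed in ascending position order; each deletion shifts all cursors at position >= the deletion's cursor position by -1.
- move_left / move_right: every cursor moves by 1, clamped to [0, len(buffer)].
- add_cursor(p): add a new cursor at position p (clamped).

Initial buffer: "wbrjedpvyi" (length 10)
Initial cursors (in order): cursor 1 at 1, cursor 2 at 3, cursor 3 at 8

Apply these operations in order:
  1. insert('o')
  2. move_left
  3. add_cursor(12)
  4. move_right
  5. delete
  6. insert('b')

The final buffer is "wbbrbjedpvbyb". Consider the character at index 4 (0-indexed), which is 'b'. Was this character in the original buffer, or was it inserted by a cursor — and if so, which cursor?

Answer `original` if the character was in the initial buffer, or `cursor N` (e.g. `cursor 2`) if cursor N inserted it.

Answer: cursor 2

Derivation:
After op 1 (insert('o')): buffer="wobrojedpvoyi" (len 13), cursors c1@2 c2@5 c3@11, authorship .1..2.....3..
After op 2 (move_left): buffer="wobrojedpvoyi" (len 13), cursors c1@1 c2@4 c3@10, authorship .1..2.....3..
After op 3 (add_cursor(12)): buffer="wobrojedpvoyi" (len 13), cursors c1@1 c2@4 c3@10 c4@12, authorship .1..2.....3..
After op 4 (move_right): buffer="wobrojedpvoyi" (len 13), cursors c1@2 c2@5 c3@11 c4@13, authorship .1..2.....3..
After op 5 (delete): buffer="wbrjedpvy" (len 9), cursors c1@1 c2@3 c3@8 c4@9, authorship .........
After op 6 (insert('b')): buffer="wbbrbjedpvbyb" (len 13), cursors c1@2 c2@5 c3@11 c4@13, authorship .1..2.....3.4
Authorship (.=original, N=cursor N): . 1 . . 2 . . . . . 3 . 4
Index 4: author = 2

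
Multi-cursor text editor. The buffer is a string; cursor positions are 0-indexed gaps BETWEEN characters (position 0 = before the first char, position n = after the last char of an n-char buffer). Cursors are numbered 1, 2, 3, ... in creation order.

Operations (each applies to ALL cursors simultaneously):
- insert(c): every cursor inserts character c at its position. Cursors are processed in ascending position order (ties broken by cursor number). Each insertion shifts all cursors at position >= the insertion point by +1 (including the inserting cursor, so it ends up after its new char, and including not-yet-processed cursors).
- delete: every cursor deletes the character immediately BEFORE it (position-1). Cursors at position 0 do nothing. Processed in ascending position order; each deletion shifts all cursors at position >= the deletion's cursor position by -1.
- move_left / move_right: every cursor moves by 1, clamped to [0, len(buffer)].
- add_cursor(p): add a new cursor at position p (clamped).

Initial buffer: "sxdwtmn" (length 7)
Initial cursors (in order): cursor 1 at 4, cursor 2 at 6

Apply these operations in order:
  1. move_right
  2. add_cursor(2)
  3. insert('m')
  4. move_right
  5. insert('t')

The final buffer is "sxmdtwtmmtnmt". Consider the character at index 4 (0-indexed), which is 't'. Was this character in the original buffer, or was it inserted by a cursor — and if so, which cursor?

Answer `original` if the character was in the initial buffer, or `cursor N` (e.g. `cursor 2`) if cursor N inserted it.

After op 1 (move_right): buffer="sxdwtmn" (len 7), cursors c1@5 c2@7, authorship .......
After op 2 (add_cursor(2)): buffer="sxdwtmn" (len 7), cursors c3@2 c1@5 c2@7, authorship .......
After op 3 (insert('m')): buffer="sxmdwtmmnm" (len 10), cursors c3@3 c1@7 c2@10, authorship ..3...1..2
After op 4 (move_right): buffer="sxmdwtmmnm" (len 10), cursors c3@4 c1@8 c2@10, authorship ..3...1..2
After op 5 (insert('t')): buffer="sxmdtwtmmtnmt" (len 13), cursors c3@5 c1@10 c2@13, authorship ..3.3..1.1.22
Authorship (.=original, N=cursor N): . . 3 . 3 . . 1 . 1 . 2 2
Index 4: author = 3

Answer: cursor 3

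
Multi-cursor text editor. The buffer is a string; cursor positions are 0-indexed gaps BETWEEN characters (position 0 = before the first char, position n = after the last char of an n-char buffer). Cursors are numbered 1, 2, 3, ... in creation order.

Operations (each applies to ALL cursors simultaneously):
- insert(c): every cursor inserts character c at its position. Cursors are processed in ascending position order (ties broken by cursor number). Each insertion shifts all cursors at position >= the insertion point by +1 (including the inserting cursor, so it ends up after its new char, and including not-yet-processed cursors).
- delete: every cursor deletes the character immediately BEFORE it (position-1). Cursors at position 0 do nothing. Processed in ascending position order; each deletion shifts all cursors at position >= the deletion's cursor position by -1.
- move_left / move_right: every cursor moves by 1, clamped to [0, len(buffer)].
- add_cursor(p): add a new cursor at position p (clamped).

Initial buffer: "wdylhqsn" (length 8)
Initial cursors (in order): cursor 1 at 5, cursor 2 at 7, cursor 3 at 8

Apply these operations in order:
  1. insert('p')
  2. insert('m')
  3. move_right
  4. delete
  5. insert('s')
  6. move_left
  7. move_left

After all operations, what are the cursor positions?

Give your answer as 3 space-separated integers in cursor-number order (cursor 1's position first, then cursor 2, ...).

Answer: 6 10 12

Derivation:
After op 1 (insert('p')): buffer="wdylhpqspnp" (len 11), cursors c1@6 c2@9 c3@11, authorship .....1..2.3
After op 2 (insert('m')): buffer="wdylhpmqspmnpm" (len 14), cursors c1@7 c2@11 c3@14, authorship .....11..22.33
After op 3 (move_right): buffer="wdylhpmqspmnpm" (len 14), cursors c1@8 c2@12 c3@14, authorship .....11..22.33
After op 4 (delete): buffer="wdylhpmspmp" (len 11), cursors c1@7 c2@10 c3@11, authorship .....11.223
After op 5 (insert('s')): buffer="wdylhpmsspmsps" (len 14), cursors c1@8 c2@12 c3@14, authorship .....111.22233
After op 6 (move_left): buffer="wdylhpmsspmsps" (len 14), cursors c1@7 c2@11 c3@13, authorship .....111.22233
After op 7 (move_left): buffer="wdylhpmsspmsps" (len 14), cursors c1@6 c2@10 c3@12, authorship .....111.22233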